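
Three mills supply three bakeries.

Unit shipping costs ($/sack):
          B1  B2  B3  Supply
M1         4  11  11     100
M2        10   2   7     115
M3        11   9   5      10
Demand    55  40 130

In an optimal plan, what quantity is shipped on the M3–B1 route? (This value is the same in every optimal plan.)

0

Solving gives:
  M1 to B1: 55 × $4 = $220
  M1 to B3: 45 × $11 = $495
  M2 to B2: 40 × $2 = $80
  M2 to B3: 75 × $7 = $525
  M3 to B3: 10 × $5 = $50
Total cost = $1370.
The route M3→B1 is not used.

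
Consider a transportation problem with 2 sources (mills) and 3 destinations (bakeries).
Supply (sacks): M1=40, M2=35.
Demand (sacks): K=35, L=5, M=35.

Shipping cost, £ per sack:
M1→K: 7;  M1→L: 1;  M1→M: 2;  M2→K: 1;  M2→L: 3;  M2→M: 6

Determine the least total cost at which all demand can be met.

110

A cheapest plan:
  M1→L: 5 × £1 = £5
  M1→M: 35 × £2 = £70
  M2→K: 35 × £1 = £35
Total = 5 + 70 + 35 = £110.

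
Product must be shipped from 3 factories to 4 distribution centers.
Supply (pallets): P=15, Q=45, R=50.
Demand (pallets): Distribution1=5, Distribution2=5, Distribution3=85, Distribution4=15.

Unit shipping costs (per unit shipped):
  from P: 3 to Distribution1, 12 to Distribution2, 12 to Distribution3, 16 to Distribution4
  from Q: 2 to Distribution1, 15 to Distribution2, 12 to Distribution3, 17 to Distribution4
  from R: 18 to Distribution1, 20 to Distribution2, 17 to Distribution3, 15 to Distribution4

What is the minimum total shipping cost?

1490

One minimum-cost allocation:
  P to Distribution2: 5 × 12 = 60
  P to Distribution3: 10 × 12 = 120
  Q to Distribution1: 5 × 2 = 10
  Q to Distribution3: 40 × 12 = 480
  R to Distribution3: 35 × 17 = 595
  R to Distribution4: 15 × 15 = 225
Total = 60 + 120 + 10 + 480 + 595 + 225 = 1490.
(Supply check: P ships 15; Q ships 45; R ships 50.)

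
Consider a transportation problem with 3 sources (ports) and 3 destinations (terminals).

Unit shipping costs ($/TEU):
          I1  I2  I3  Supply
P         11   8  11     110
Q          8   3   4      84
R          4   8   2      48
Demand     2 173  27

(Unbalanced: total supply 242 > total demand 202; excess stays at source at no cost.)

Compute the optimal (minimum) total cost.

1026

One minimum-cost allocation:
  P->I2: 89 TEU
  Q->I2: 84 TEU
  R->I1: 2 TEU
  R->I3: 27 TEU
Total cost = $1026.
(Supply check: P ships 89; Q ships 84; R ships 29.)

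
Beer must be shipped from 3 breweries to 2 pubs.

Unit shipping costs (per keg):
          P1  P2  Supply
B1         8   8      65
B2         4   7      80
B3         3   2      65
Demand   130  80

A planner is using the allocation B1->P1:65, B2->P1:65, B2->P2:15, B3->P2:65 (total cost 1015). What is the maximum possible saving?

45

Current plan cost = 65·8 + 65·4 + 15·7 + 65·2 = 1015.
Optimal plan:
  B1–P1: 50 × 8 = 400
  B1–P2: 15 × 8 = 120
  B2–P1: 80 × 4 = 320
  B3–P2: 65 × 2 = 130
Optimal cost = 970.
Saving = 1015 − 970 = 45.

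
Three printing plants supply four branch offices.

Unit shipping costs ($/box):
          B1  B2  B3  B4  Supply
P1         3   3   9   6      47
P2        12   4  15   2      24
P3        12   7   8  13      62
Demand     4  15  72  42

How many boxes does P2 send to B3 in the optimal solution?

0

Optimal shipments:
  P1->B1: 4 × $3 = $12
  P1->B2: 15 × $3 = $45
  P1->B3: 10 × $9 = $90
  P1->B4: 18 × $6 = $108
  P2->B4: 24 × $2 = $48
  P3->B3: 62 × $8 = $496
Total cost = $799.
The route P2→B3 is not used.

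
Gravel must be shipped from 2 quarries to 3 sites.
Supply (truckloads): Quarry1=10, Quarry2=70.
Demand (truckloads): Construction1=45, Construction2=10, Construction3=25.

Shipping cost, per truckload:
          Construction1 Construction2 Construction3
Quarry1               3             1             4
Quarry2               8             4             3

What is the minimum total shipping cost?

One minimum-cost allocation:
  Quarry1->Construction1: 10 × 3 = 30
  Quarry2->Construction1: 35 × 8 = 280
  Quarry2->Construction2: 10 × 4 = 40
  Quarry2->Construction3: 25 × 3 = 75
Total = 30 + 280 + 40 + 75 = 425.

425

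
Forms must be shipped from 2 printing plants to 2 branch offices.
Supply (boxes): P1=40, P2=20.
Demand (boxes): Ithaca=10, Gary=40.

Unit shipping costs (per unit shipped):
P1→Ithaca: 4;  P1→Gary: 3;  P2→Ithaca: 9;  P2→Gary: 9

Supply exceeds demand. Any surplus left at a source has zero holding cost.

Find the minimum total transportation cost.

210

A cheapest plan:
  P1->Gary: 40 × 3 = 120
  P2->Ithaca: 10 × 9 = 90
Total = 120 + 90 = 210.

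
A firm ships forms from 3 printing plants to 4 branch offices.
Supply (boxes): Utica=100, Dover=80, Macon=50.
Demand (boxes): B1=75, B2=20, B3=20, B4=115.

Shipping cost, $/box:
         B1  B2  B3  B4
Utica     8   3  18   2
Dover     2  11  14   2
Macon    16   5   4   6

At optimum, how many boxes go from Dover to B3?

0

Solving gives:
  Utica->B4: 100 boxes
  Dover->B1: 75 boxes
  Dover->B4: 5 boxes
  Macon->B2: 20 boxes
  Macon->B3: 20 boxes
  Macon->B4: 10 boxes
Total cost = $600.
The route Dover→B3 is not used.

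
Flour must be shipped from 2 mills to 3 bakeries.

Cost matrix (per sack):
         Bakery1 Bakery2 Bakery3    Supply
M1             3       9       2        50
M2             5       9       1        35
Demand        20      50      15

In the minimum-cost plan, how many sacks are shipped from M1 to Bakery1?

Solving gives:
  M1->Bakery1: 20 × 3 = 60
  M1->Bakery2: 30 × 9 = 270
  M2->Bakery2: 20 × 9 = 180
  M2->Bakery3: 15 × 1 = 15
Total cost = 525.
So M1→Bakery1 carries 20 sacks.

20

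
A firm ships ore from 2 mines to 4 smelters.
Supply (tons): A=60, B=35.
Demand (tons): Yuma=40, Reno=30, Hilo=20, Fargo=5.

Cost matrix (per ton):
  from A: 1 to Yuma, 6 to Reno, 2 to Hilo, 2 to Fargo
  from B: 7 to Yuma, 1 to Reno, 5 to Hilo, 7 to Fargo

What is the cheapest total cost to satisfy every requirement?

135

A cheapest plan:
  A→Yuma: 40 × 1 = 40
  A→Hilo: 15 × 2 = 30
  A→Fargo: 5 × 2 = 10
  B→Reno: 30 × 1 = 30
  B→Hilo: 5 × 5 = 25
Total = 40 + 30 + 10 + 30 + 25 = 135.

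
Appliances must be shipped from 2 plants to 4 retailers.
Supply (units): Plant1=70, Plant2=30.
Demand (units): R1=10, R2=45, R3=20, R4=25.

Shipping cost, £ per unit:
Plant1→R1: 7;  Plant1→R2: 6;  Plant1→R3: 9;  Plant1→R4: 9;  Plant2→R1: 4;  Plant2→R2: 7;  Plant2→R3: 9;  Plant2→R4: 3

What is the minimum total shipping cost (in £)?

580

Optimal allocation:
  Plant1–R1: 5 units
  Plant1–R2: 45 units
  Plant1–R3: 20 units
  Plant2–R1: 5 units
  Plant2–R4: 25 units
Total cost = £580.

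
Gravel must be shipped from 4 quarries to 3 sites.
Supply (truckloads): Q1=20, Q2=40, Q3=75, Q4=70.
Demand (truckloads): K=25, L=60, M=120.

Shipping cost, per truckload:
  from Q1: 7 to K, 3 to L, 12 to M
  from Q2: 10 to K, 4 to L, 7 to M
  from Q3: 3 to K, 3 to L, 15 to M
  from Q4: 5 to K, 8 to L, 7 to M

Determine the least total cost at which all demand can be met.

1145

One minimum-cost allocation:
  Q1->L: 10 × 3 = 30
  Q1->M: 10 × 12 = 120
  Q2->M: 40 × 7 = 280
  Q3->K: 25 × 3 = 75
  Q3->L: 50 × 3 = 150
  Q4->M: 70 × 7 = 490
Total = 30 + 120 + 280 + 75 + 150 + 490 = 1145.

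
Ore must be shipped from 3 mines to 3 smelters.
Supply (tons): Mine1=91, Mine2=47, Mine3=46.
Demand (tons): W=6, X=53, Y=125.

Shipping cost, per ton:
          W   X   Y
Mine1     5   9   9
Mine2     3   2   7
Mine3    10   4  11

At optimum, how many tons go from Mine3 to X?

46

The minimum-cost plan:
  Mine1–Y: 91 × 9 = 819
  Mine2–W: 6 × 3 = 18
  Mine2–X: 7 × 2 = 14
  Mine2–Y: 34 × 7 = 238
  Mine3–X: 46 × 4 = 184
Total cost = 1273.
So Mine3→X carries 46 tons.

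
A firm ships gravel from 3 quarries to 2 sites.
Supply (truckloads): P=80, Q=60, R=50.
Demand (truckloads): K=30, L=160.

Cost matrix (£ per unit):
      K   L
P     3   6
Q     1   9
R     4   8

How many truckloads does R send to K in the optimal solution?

0

The minimum-cost plan:
  P to L: 80 × £6 = £480
  Q to K: 30 × £1 = £30
  Q to L: 30 × £9 = £270
  R to L: 50 × £8 = £400
Total cost = £1180.
The route R→K is not used.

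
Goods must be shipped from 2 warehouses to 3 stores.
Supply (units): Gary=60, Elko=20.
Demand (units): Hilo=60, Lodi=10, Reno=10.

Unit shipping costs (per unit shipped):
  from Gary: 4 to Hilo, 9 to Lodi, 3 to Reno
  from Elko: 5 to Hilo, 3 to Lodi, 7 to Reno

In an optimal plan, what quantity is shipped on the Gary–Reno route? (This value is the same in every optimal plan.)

10

Optimal shipments:
  Gary->Hilo: 50 × 4 = 200
  Gary->Reno: 10 × 3 = 30
  Elko->Hilo: 10 × 5 = 50
  Elko->Lodi: 10 × 3 = 30
Total cost = 310.
So Gary→Reno carries 10 units.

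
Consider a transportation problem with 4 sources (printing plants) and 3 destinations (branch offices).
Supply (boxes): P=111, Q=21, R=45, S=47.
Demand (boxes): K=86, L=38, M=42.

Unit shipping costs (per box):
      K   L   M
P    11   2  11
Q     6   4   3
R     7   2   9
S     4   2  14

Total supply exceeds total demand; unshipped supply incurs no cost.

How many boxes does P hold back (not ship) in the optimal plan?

An optimal plan:
  P to L: 38 boxes
  P to M: 15 boxes
  Q to M: 21 boxes
  R to K: 39 boxes
  R to M: 6 boxes
  S to K: 47 boxes
Total cost = 819.
P ships 53 of its 111, leaving 58.

58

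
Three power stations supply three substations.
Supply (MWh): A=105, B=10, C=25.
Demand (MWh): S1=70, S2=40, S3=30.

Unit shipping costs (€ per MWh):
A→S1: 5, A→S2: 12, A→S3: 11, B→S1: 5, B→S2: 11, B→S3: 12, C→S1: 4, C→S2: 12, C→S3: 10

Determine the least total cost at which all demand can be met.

1125

Optimal allocation:
  A–S1: 45 × €5 = €225
  A–S2: 30 × €12 = €360
  A–S3: 30 × €11 = €330
  B–S2: 10 × €11 = €110
  C–S1: 25 × €4 = €100
Total = 225 + 360 + 330 + 110 + 100 = €1125.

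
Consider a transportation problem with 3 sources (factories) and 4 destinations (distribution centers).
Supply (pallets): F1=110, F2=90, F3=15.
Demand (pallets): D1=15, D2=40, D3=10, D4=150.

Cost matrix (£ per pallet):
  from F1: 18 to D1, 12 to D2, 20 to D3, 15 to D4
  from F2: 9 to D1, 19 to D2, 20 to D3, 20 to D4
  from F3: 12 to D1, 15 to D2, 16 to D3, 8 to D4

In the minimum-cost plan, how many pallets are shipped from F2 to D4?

65

The minimum-cost plan:
  F1->D2: 40 × £12 = £480
  F1->D4: 70 × £15 = £1050
  F2->D1: 15 × £9 = £135
  F2->D3: 10 × £20 = £200
  F2->D4: 65 × £20 = £1300
  F3->D4: 15 × £8 = £120
Total cost = £3285.
So F2→D4 carries 65 pallets.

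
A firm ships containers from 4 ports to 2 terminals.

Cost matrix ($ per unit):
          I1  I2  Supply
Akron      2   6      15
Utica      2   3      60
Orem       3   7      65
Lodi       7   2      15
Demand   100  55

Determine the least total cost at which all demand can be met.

415

A cheapest plan:
  Akron–I1: 15 × $2 = $30
  Utica–I1: 20 × $2 = $40
  Utica–I2: 40 × $3 = $120
  Orem–I1: 65 × $3 = $195
  Lodi–I2: 15 × $2 = $30
Total = 30 + 40 + 120 + 195 + 30 = $415.
(Supply check: Akron ships 15; Utica ships 60; Orem ships 65; Lodi ships 15.)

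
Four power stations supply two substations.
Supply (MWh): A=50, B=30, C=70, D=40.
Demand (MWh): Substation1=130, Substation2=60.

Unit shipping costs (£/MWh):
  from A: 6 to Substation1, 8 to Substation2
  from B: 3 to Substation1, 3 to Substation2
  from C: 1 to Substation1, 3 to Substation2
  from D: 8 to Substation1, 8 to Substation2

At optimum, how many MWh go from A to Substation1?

Optimal shipments:
  A–Substation1: 50 × £6 = £300
  B–Substation1: 10 × £3 = £30
  B–Substation2: 20 × £3 = £60
  C–Substation1: 70 × £1 = £70
  D–Substation2: 40 × £8 = £320
Total cost = £780.
So A→Substation1 carries 50 MWh.

50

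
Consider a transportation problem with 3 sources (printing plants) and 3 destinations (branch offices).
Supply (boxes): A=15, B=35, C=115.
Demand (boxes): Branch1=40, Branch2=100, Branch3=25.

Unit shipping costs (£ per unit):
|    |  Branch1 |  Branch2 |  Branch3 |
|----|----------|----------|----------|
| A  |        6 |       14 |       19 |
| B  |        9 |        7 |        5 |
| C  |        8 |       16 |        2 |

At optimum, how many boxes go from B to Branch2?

35

Optimal shipments:
  A–Branch2: 15 × £14 = £210
  B–Branch2: 35 × £7 = £245
  C–Branch1: 40 × £8 = £320
  C–Branch2: 50 × £16 = £800
  C–Branch3: 25 × £2 = £50
Total cost = £1625.
So B→Branch2 carries 35 boxes.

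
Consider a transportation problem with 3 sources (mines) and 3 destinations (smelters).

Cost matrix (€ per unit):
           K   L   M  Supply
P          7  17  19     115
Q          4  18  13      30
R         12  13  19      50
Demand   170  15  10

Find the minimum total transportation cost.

1610

An optimal shipping plan:
  P->K: 115 × €7 = €805
  Q->K: 30 × €4 = €120
  R->K: 25 × €12 = €300
  R->L: 15 × €13 = €195
  R->M: 10 × €19 = €190
Total = 805 + 120 + 300 + 195 + 190 = €1610.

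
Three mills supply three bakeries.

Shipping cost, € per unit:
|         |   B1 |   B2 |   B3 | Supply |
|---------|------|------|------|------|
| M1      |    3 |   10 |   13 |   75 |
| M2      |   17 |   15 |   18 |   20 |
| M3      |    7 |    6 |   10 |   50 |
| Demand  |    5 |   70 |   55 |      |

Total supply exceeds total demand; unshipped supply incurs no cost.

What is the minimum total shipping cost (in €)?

1255

Optimal allocation:
  M1->B1: 5 × €3 = €15
  M1->B2: 20 × €10 = €200
  M1->B3: 50 × €13 = €650
  M2->B3: 5 × €18 = €90
  M3->B2: 50 × €6 = €300
Total = 15 + 200 + 650 + 90 + 300 = €1255.
(Supply check: M1 ships 75; M2 ships 5; M3 ships 50.)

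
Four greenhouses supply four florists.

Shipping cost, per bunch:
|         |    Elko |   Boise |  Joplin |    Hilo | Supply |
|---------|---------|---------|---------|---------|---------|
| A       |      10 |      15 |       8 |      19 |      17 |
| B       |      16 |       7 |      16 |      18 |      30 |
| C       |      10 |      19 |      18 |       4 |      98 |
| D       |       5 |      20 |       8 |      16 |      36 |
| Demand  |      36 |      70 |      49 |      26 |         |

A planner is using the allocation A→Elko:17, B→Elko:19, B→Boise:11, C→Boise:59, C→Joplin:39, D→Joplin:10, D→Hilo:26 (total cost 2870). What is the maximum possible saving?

Current plan cost = 17·10 + 19·16 + 11·7 + 59·19 + 39·18 + 10·8 + 26·16 = 2870.
Optimal plan:
  A->Joplin: 17 × 8 = 136
  B->Boise: 30 × 7 = 210
  C->Elko: 32 × 10 = 320
  C->Boise: 40 × 19 = 760
  C->Hilo: 26 × 4 = 104
  D->Elko: 4 × 5 = 20
  D->Joplin: 32 × 8 = 256
Optimal cost = 1806.
Saving = 2870 − 1806 = 1064.

1064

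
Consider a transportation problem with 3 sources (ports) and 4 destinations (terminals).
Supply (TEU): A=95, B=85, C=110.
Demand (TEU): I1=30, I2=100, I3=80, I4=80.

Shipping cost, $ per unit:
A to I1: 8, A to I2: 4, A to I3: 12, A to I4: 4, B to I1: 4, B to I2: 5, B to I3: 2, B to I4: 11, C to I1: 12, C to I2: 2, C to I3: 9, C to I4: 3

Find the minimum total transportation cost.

Optimal allocation:
  A to I1: 25 TEU
  A to I4: 70 TEU
  B to I1: 5 TEU
  B to I3: 80 TEU
  C to I2: 100 TEU
  C to I4: 10 TEU
Total cost = $890.

890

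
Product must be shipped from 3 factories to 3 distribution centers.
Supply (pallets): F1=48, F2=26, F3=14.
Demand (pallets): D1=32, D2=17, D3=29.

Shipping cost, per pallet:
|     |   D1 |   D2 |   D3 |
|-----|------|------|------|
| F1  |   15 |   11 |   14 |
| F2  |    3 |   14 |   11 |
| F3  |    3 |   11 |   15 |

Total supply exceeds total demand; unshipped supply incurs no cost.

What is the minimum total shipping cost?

665

One minimum-cost allocation:
  F1->D2: 17 × 11 = 187
  F1->D3: 21 × 14 = 294
  F2->D1: 18 × 3 = 54
  F2->D3: 8 × 11 = 88
  F3->D1: 14 × 3 = 42
Total = 187 + 294 + 54 + 88 + 42 = 665.
(Supply check: F1 ships 38; F2 ships 26; F3 ships 14.)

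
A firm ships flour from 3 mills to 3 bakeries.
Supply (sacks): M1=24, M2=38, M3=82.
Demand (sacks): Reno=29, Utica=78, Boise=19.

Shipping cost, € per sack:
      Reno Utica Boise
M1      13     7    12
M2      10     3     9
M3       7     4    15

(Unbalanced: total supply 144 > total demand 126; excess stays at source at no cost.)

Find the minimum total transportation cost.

679

A cheapest plan:
  M1 to Boise: 6 × €12 = €72
  M2 to Utica: 25 × €3 = €75
  M2 to Boise: 13 × €9 = €117
  M3 to Reno: 29 × €7 = €203
  M3 to Utica: 53 × €4 = €212
Total = 72 + 75 + 117 + 203 + 212 = €679.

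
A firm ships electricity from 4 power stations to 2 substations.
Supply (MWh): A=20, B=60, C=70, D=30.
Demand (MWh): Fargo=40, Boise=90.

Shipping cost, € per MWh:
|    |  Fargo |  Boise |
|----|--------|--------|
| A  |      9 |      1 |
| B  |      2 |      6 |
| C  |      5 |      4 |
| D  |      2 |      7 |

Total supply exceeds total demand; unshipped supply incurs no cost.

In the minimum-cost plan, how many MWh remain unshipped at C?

Minimum-cost shipments:
  A to Boise: 20 × €1 = €20
  B to Fargo: 40 × €2 = €80
  C to Boise: 70 × €4 = €280
Total cost = €380.
C ships 70 of its 70, leaving 0.

0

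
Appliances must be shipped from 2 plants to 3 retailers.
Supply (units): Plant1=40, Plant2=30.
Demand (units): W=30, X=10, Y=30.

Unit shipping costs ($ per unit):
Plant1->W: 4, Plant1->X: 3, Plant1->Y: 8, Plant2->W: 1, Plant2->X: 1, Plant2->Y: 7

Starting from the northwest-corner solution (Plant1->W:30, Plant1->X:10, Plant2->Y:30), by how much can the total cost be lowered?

Current plan cost = 30·4 + 10·3 + 30·7 = $360.
Optimal plan:
  Plant1->X: 10 × $3 = $30
  Plant1->Y: 30 × $8 = $240
  Plant2->W: 30 × $1 = $30
Optimal cost = $300.
Saving = 360 − 300 = $60.

60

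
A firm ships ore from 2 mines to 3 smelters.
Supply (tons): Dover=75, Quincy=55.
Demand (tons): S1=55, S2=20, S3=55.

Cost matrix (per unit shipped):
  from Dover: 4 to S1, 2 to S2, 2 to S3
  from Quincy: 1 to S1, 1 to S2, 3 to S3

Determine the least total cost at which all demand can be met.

An optimal shipping plan:
  Dover->S2: 20 tons
  Dover->S3: 55 tons
  Quincy->S1: 55 tons
Total cost = 205.

205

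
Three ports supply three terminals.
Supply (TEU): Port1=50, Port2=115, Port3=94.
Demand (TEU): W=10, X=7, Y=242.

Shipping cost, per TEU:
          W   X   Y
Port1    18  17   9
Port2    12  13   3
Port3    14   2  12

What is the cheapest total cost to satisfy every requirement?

A cheapest plan:
  Port1 to Y: 50 TEU
  Port2 to Y: 115 TEU
  Port3 to W: 10 TEU
  Port3 to X: 7 TEU
  Port3 to Y: 77 TEU
Total cost = 1873.
(Supply check: Port1 ships 50; Port2 ships 115; Port3 ships 94.)

1873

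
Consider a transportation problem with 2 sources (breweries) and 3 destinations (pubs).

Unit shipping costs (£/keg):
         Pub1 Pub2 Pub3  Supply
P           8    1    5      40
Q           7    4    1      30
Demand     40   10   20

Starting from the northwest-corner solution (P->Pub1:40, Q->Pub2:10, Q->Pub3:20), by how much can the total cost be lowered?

40

Current plan cost = 40·8 + 10·4 + 20·1 = £380.
Optimal plan:
  P→Pub1: 30 × £8 = £240
  P→Pub2: 10 × £1 = £10
  Q→Pub1: 10 × £7 = £70
  Q→Pub3: 20 × £1 = £20
Optimal cost = £340.
Saving = 380 − 340 = £40.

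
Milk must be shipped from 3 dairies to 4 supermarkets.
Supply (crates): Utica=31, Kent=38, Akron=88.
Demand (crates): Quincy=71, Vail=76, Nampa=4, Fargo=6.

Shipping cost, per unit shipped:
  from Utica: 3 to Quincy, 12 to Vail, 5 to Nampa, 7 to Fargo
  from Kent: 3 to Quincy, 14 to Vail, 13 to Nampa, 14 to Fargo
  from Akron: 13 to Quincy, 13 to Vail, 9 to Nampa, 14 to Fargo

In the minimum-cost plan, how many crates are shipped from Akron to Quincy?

2

Optimal shipments:
  Utica–Quincy: 31 × 3 = 93
  Kent–Quincy: 38 × 3 = 114
  Akron–Quincy: 2 × 13 = 26
  Akron–Vail: 76 × 13 = 988
  Akron–Nampa: 4 × 9 = 36
  Akron–Fargo: 6 × 14 = 84
Total cost = 1341.
So Akron→Quincy carries 2 crates.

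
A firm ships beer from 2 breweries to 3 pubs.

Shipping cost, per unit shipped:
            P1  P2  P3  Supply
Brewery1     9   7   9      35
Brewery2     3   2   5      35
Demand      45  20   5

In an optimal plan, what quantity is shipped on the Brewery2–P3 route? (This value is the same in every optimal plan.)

Optimal shipments:
  Brewery1->P1: 10 × 9 = 90
  Brewery1->P2: 20 × 7 = 140
  Brewery1->P3: 5 × 9 = 45
  Brewery2->P1: 35 × 3 = 105
Total cost = 380.
The route Brewery2→P3 is not used.

0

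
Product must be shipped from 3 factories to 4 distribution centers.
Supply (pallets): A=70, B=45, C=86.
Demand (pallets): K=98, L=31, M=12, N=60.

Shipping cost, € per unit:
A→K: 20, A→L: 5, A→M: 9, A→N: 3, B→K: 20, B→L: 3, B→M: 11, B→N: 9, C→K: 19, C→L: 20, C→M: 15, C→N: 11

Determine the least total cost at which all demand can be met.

Optimal allocation:
  A–M: 10 pallets
  A–N: 60 pallets
  B–K: 12 pallets
  B–L: 31 pallets
  B–M: 2 pallets
  C–K: 86 pallets
Total cost = €2259.
(Supply check: A ships 70; B ships 45; C ships 86.)

2259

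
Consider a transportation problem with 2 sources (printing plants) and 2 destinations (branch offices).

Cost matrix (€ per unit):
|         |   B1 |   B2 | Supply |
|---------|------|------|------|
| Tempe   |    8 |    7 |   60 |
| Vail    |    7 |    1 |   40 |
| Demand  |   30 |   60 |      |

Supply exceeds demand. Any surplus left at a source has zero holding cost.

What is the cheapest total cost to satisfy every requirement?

420

One minimum-cost allocation:
  Tempe to B1: 30 × €8 = €240
  Tempe to B2: 20 × €7 = €140
  Vail to B2: 40 × €1 = €40
Total = 240 + 140 + 40 = €420.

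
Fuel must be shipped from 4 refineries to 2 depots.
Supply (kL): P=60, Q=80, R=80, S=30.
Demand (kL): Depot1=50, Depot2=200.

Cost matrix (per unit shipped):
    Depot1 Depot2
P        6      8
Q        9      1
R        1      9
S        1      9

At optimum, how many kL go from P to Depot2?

60

Optimal shipments:
  P→Depot2: 60 × 8 = 480
  Q→Depot2: 80 × 1 = 80
  R→Depot1: 50 × 1 = 50
  R→Depot2: 30 × 9 = 270
  S→Depot2: 30 × 9 = 270
Total cost = 1150.
So P→Depot2 carries 60 kL.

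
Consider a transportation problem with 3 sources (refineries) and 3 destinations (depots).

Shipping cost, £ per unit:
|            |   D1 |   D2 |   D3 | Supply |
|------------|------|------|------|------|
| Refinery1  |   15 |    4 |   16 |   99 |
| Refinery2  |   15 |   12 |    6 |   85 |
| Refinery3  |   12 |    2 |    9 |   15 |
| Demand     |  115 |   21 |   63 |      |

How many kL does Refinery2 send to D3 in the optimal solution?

63

The minimum-cost plan:
  Refinery1->D1: 78 × £15 = £1170
  Refinery1->D2: 21 × £4 = £84
  Refinery2->D1: 22 × £15 = £330
  Refinery2->D3: 63 × £6 = £378
  Refinery3->D1: 15 × £12 = £180
Total cost = £2142.
So Refinery2→D3 carries 63 kL.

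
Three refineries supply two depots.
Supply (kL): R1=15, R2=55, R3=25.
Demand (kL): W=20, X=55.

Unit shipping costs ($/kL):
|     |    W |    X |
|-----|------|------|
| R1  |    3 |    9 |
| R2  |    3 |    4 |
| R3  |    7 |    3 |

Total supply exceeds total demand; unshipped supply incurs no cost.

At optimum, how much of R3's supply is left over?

0

An optimal plan:
  R2->W: 20 × $3 = $60
  R2->X: 30 × $4 = $120
  R3->X: 25 × $3 = $75
Total cost = $255.
R3 ships 25 of its 25, leaving 0.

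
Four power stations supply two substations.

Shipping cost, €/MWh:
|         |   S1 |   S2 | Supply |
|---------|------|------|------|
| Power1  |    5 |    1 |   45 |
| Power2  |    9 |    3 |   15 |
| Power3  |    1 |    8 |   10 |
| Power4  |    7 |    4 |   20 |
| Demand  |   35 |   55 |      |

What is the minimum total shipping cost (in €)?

Optimal allocation:
  Power1->S1: 5 × €5 = €25
  Power1->S2: 40 × €1 = €40
  Power2->S2: 15 × €3 = €45
  Power3->S1: 10 × €1 = €10
  Power4->S1: 20 × €7 = €140
Total = 25 + 40 + 45 + 10 + 140 = €260.
(Supply check: Power1 ships 45; Power2 ships 15; Power3 ships 10; Power4 ships 20.)

260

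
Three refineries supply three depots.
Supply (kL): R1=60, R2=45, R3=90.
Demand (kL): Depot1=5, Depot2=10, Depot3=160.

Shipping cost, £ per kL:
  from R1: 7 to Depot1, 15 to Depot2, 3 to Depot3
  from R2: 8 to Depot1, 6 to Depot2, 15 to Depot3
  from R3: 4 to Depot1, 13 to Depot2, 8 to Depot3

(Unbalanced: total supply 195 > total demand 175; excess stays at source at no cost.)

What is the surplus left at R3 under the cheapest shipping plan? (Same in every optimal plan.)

An optimal plan:
  R1→Depot3: 60 × £3 = £180
  R2→Depot1: 5 × £8 = £40
  R2→Depot2: 10 × £6 = £60
  R2→Depot3: 10 × £15 = £150
  R3→Depot3: 90 × £8 = £720
Total cost = £1150.
R3 ships 90 of its 90, leaving 0.

0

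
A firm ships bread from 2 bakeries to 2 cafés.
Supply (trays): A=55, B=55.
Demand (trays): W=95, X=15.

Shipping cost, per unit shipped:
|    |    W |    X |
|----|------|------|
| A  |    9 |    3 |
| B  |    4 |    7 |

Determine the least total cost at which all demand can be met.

One minimum-cost allocation:
  A->W: 40 × 9 = 360
  A->X: 15 × 3 = 45
  B->W: 55 × 4 = 220
Total = 360 + 45 + 220 = 625.

625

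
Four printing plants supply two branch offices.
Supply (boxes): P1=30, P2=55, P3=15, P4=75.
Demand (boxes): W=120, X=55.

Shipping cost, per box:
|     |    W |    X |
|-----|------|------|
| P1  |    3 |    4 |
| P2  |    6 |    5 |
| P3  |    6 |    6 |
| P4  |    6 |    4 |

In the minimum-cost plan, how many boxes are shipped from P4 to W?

The minimum-cost plan:
  P1->W: 30 boxes
  P2->W: 55 boxes
  P3->W: 15 boxes
  P4->W: 20 boxes
  P4->X: 55 boxes
Total cost = 850.
So P4→W carries 20 boxes.

20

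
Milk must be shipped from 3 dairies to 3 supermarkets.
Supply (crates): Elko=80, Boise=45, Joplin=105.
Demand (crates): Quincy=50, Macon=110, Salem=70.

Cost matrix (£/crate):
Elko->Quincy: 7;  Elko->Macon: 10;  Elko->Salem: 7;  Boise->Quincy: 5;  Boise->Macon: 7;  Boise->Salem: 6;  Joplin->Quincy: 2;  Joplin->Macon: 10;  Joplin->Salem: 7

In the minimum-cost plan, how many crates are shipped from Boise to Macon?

Solving gives:
  Elko to Macon: 10 × £10 = £100
  Elko to Salem: 70 × £7 = £490
  Boise to Macon: 45 × £7 = £315
  Joplin to Quincy: 50 × £2 = £100
  Joplin to Macon: 55 × £10 = £550
Total cost = £1555.
So Boise→Macon carries 45 crates.

45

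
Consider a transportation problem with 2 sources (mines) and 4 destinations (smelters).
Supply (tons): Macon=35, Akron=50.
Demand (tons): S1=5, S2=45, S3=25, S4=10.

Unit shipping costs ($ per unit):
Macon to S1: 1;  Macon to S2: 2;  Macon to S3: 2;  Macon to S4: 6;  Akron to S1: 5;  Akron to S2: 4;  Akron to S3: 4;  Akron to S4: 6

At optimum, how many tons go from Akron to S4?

Solving gives:
  Macon->S1: 5 × $1 = $5
  Macon->S2: 30 × $2 = $60
  Akron->S2: 15 × $4 = $60
  Akron->S3: 25 × $4 = $100
  Akron->S4: 10 × $6 = $60
Total cost = $285.
So Akron→S4 carries 10 tons.

10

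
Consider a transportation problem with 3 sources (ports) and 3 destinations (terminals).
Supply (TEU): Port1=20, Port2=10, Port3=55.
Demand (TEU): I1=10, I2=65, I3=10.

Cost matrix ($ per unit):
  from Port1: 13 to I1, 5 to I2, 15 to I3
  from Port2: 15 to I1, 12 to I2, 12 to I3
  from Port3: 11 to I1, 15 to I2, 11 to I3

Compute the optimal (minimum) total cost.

An optimal shipping plan:
  Port1→I2: 20 × $5 = $100
  Port2→I2: 10 × $12 = $120
  Port3→I1: 10 × $11 = $110
  Port3→I2: 35 × $15 = $525
  Port3→I3: 10 × $11 = $110
Total = 100 + 120 + 110 + 525 + 110 = $965.
(Supply check: Port1 ships 20; Port2 ships 10; Port3 ships 55.)

965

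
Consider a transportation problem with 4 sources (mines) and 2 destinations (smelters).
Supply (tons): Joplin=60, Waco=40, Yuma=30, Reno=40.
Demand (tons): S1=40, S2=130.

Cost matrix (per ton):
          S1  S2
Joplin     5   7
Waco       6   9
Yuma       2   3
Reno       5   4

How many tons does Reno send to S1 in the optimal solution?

The minimum-cost plan:
  Joplin→S2: 60 × 7 = 420
  Waco→S1: 40 × 6 = 240
  Yuma→S2: 30 × 3 = 90
  Reno→S2: 40 × 4 = 160
Total cost = 910.
The route Reno→S1 is not used.

0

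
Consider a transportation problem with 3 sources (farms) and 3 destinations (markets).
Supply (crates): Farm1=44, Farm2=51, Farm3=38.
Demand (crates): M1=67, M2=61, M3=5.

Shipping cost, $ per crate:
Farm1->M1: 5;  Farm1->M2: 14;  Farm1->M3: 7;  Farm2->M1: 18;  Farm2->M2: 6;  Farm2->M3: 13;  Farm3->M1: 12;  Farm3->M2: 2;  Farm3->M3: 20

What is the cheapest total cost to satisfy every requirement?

867

One minimum-cost allocation:
  Farm1 to M1: 44 × $5 = $220
  Farm2 to M2: 46 × $6 = $276
  Farm2 to M3: 5 × $13 = $65
  Farm3 to M1: 23 × $12 = $276
  Farm3 to M2: 15 × $2 = $30
Total = 220 + 276 + 65 + 276 + 30 = $867.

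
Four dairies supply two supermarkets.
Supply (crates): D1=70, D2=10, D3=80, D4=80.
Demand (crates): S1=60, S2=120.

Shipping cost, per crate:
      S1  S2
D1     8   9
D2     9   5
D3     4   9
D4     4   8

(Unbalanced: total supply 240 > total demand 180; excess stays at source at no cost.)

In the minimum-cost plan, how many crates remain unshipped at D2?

0

An optimal plan:
  D1->S2: 30 × 9 = 270
  D2->S2: 10 × 5 = 50
  D3->S1: 60 × 4 = 240
  D4->S2: 80 × 8 = 640
Total cost = 1200.
D2 ships 10 of its 10, leaving 0.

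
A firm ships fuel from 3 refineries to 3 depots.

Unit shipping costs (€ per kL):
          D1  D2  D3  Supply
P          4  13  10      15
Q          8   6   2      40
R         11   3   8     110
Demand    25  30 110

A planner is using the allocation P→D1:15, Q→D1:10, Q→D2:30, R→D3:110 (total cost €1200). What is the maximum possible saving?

Current plan cost = 15·4 + 10·8 + 30·6 + 110·8 = €1200.
Optimal plan:
  P→D1: 15 × €4 = €60
  Q→D3: 40 × €2 = €80
  R→D1: 10 × €11 = €110
  R→D2: 30 × €3 = €90
  R→D3: 70 × €8 = €560
Optimal cost = €900.
Saving = 1200 − 900 = €300.

300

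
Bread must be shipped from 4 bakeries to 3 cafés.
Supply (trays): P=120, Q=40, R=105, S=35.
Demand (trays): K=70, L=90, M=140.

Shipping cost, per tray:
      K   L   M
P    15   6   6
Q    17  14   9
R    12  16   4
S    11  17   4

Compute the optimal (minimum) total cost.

Optimal allocation:
  P→L: 90 × 6 = 540
  P→M: 30 × 6 = 180
  Q→M: 40 × 9 = 360
  R→K: 35 × 12 = 420
  R→M: 70 × 4 = 280
  S→K: 35 × 11 = 385
Total = 540 + 180 + 360 + 420 + 280 + 385 = 2165.

2165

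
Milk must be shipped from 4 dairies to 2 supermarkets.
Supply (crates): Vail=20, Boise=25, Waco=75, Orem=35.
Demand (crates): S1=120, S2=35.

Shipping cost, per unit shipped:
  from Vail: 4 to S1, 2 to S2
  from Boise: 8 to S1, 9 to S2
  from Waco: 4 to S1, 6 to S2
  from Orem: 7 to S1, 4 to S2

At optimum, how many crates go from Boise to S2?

0

Optimal shipments:
  Vail–S1: 20 crates
  Boise–S1: 25 crates
  Waco–S1: 75 crates
  Orem–S2: 35 crates
Total cost = 720.
The route Boise→S2 is not used.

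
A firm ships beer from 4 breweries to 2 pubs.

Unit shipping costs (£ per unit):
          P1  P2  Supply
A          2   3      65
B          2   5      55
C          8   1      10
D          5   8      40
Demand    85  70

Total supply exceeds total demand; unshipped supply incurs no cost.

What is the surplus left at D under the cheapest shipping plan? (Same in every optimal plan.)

An optimal plan:
  A–P1: 5 × £2 = £10
  A–P2: 60 × £3 = £180
  B–P1: 55 × £2 = £110
  C–P2: 10 × £1 = £10
  D–P1: 25 × £5 = £125
Total cost = £435.
D ships 25 of its 40, leaving 15.

15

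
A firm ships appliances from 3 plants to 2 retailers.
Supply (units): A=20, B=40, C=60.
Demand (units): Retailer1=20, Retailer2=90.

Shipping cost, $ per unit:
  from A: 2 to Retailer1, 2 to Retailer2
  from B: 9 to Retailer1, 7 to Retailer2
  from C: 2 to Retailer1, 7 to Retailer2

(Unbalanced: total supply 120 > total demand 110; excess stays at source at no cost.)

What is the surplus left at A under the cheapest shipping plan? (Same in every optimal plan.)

0

Minimum-cost shipments:
  A→Retailer2: 20 × $2 = $40
  B→Retailer2: 30 × $7 = $210
  C→Retailer1: 20 × $2 = $40
  C→Retailer2: 40 × $7 = $280
Total cost = $570.
A ships 20 of its 20, leaving 0.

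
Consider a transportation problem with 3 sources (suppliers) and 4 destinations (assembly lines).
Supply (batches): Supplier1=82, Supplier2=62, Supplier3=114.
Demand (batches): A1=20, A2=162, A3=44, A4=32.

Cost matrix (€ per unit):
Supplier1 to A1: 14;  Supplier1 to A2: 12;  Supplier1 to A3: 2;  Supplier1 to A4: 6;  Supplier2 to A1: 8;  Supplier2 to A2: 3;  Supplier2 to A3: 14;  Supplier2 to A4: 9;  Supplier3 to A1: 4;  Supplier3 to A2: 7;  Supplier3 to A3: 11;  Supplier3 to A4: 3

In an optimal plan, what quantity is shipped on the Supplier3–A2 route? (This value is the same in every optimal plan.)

Solving gives:
  Supplier1->A2: 6 × €12 = €72
  Supplier1->A3: 44 × €2 = €88
  Supplier1->A4: 32 × €6 = €192
  Supplier2->A2: 62 × €3 = €186
  Supplier3->A1: 20 × €4 = €80
  Supplier3->A2: 94 × €7 = €658
Total cost = €1276.
So Supplier3→A2 carries 94 batches.

94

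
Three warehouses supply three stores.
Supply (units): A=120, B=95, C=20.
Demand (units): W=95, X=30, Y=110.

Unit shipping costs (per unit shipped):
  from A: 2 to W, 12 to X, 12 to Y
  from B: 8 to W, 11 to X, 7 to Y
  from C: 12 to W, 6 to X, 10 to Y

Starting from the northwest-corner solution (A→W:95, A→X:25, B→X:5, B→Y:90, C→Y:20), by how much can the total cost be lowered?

100

Current plan cost = 95·2 + 25·12 + 5·11 + 90·7 + 20·10 = 1375.
Optimal plan:
  A→W: 95 × 2 = 190
  A→X: 10 × 12 = 120
  A→Y: 15 × 12 = 180
  B→Y: 95 × 7 = 665
  C→X: 20 × 6 = 120
Optimal cost = 1275.
Saving = 1375 − 1275 = 100.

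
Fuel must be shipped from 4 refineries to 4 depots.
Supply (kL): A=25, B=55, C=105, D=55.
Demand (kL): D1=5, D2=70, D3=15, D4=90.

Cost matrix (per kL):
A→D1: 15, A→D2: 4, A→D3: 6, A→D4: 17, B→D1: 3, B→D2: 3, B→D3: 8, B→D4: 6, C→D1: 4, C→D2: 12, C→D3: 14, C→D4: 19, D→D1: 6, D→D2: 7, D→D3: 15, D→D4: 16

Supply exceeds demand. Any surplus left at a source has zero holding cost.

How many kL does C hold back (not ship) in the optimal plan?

Minimum-cost shipments:
  A–D2: 15 × 4 = 60
  A–D3: 10 × 6 = 60
  B–D4: 55 × 6 = 330
  C–D1: 5 × 4 = 20
  C–D3: 5 × 14 = 70
  C–D4: 35 × 19 = 665
  D–D2: 55 × 7 = 385
Total cost = 1590.
C ships 45 of its 105, leaving 60.

60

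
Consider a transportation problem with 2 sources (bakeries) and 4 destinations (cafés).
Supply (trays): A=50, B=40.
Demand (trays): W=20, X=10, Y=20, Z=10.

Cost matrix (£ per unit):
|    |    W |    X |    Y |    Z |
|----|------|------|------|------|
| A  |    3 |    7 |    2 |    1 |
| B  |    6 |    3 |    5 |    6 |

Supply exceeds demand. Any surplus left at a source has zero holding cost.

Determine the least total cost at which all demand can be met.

One minimum-cost allocation:
  A–W: 20 trays
  A–Y: 20 trays
  A–Z: 10 trays
  B–X: 10 trays
Total cost = £140.

140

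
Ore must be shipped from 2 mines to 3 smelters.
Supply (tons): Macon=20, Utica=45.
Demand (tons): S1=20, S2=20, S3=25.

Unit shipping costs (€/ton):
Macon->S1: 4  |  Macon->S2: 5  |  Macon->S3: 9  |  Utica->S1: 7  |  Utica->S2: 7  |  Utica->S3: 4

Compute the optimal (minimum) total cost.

320

Optimal allocation:
  Macon->S1: 20 × €4 = €80
  Utica->S2: 20 × €7 = €140
  Utica->S3: 25 × €4 = €100
Total = 80 + 140 + 100 = €320.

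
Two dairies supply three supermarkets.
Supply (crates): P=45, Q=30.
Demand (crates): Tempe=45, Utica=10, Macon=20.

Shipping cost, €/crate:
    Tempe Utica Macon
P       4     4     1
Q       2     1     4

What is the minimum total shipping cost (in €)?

A cheapest plan:
  P to Tempe: 25 crates
  P to Macon: 20 crates
  Q to Tempe: 20 crates
  Q to Utica: 10 crates
Total cost = €170.
(Supply check: P ships 45; Q ships 30.)

170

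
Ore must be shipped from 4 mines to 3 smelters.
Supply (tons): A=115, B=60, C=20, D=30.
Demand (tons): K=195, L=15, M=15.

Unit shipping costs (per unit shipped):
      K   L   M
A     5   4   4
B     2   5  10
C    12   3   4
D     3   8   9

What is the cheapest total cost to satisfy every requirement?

840

Optimal allocation:
  A->K: 105 × 5 = 525
  A->M: 10 × 4 = 40
  B->K: 60 × 2 = 120
  C->L: 15 × 3 = 45
  C->M: 5 × 4 = 20
  D->K: 30 × 3 = 90
Total = 525 + 40 + 120 + 45 + 20 + 90 = 840.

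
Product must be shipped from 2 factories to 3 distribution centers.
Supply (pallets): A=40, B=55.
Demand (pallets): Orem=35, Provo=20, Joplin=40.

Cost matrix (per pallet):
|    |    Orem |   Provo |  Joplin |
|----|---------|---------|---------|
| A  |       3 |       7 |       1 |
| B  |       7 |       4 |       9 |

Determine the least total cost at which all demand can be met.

Optimal allocation:
  A→Joplin: 40 × 1 = 40
  B→Orem: 35 × 7 = 245
  B→Provo: 20 × 4 = 80
Total = 40 + 245 + 80 = 365.

365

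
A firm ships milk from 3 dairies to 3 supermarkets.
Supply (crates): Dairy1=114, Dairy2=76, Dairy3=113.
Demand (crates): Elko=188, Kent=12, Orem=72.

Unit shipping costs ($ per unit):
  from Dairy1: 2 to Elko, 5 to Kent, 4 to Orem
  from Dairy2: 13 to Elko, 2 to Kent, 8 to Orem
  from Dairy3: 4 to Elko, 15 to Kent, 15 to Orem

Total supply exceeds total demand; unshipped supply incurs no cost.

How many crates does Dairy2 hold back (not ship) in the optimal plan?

Minimum-cost shipments:
  Dairy1 to Elko: 75 × $2 = $150
  Dairy1 to Orem: 39 × $4 = $156
  Dairy2 to Kent: 12 × $2 = $24
  Dairy2 to Orem: 33 × $8 = $264
  Dairy3 to Elko: 113 × $4 = $452
Total cost = $1046.
Dairy2 ships 45 of its 76, leaving 31.

31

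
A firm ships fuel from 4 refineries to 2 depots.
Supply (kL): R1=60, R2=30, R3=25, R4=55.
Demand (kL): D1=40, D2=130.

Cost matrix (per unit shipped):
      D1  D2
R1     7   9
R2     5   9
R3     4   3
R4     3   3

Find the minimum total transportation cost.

One minimum-cost allocation:
  R1->D1: 10 × 7 = 70
  R1->D2: 50 × 9 = 450
  R2->D1: 30 × 5 = 150
  R3->D2: 25 × 3 = 75
  R4->D2: 55 × 3 = 165
Total = 70 + 450 + 150 + 75 + 165 = 910.

910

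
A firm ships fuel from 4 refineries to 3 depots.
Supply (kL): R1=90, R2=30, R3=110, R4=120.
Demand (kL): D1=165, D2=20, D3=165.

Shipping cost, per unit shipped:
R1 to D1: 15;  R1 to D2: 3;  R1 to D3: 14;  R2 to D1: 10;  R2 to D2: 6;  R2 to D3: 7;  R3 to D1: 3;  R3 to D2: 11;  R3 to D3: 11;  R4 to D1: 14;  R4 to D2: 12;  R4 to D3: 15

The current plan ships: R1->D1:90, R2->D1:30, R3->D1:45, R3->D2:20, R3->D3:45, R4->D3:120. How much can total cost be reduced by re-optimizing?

Current plan cost = 90·15 + 30·10 + 45·3 + 20·11 + 45·11 + 120·15 = 4300.
Optimal plan:
  R1 to D2: 20 kL
  R1 to D3: 70 kL
  R2 to D3: 30 kL
  R3 to D1: 110 kL
  R4 to D1: 55 kL
  R4 to D3: 65 kL
Optimal cost = 3325.
Saving = 4300 − 3325 = 975.

975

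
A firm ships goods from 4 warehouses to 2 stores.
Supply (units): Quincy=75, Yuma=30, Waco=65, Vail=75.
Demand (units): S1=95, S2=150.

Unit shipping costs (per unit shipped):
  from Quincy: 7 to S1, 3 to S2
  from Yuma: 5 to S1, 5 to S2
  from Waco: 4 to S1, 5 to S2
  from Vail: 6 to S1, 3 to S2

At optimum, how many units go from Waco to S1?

The minimum-cost plan:
  Quincy to S2: 75 × 3 = 225
  Yuma to S1: 30 × 5 = 150
  Waco to S1: 65 × 4 = 260
  Vail to S2: 75 × 3 = 225
Total cost = 860.
So Waco→S1 carries 65 units.

65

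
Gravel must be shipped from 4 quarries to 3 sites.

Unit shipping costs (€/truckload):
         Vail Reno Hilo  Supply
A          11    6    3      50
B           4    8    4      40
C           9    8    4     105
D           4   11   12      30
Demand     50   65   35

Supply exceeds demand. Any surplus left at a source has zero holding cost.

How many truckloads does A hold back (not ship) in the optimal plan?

An optimal plan:
  A–Reno: 50 truckloads
  B–Vail: 40 truckloads
  C–Reno: 15 truckloads
  C–Hilo: 35 truckloads
  D–Vail: 10 truckloads
Total cost = €760.
A ships 50 of its 50, leaving 0.

0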